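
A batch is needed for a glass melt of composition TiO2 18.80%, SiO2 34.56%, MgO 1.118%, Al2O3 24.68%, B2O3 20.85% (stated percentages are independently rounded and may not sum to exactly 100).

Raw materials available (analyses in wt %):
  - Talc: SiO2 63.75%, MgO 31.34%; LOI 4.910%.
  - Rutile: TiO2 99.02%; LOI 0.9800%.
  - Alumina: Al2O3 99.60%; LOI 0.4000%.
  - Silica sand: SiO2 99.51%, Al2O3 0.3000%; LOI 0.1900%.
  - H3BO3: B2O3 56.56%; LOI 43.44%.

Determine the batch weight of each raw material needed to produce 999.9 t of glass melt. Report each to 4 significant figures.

Each numeric step runs at full float precision at all times; values along the way are displayed rounded to four significant figures. Each reported result is rounded once only — all derived quantities are rebuilt in full precision (LOI, glass mass, totals, five oxide percentages, yield) from the batch weights on 999.9 t of glass as written in the question or the answer.
The oxide mass targets at 999.9 t glass melt:
  TiO2: 18.80% × 999.9 = 188.0 t
  SiO2: 34.56% × 999.9 = 345.6 t
  MgO: 1.118% × 999.9 = 11.18 t
  Al2O3: 24.68% × 999.9 = 246.8 t
  B2O3: 20.85% × 999.9 = 208.5 t
Oxide-by-oxide audit given the weights on record, on the stated basis (each sum matches its target mass exact up to rounding of places):
  TiO2: 189.8·0.9902 = 187.9 t (target 188.0 t)
  SiO2: 35.67·0.6375 + 324.4·0.9951 = 345.6 t (target 345.6 t)
  MgO: 35.67·0.3134 = 11.18 t (target 11.18 t)
  Al2O3: 246.8·0.9960 + 324.4·0.003000 = 246.8 t (target 246.8 t)
  B2O3: 368.6·0.5656 = 208.5 t (target 208.5 t)
Consistency of the glass mass: total charge less LOI = 999.9 t (summing oxide targets gives 1000 t; stated basis 999.9 t — differing by rounding only).
Adding the batch up: Σ batch = 1165 t; ignition loss, Σ(batch × LOI) = 165.3 t; yield, glass over the total, = 85.81%.

Batch per 999.9 t glass melt:
  Talc: 35.67 t
  Rutile: 189.8 t
  Alumina: 246.8 t
  Silica sand: 324.4 t
  H3BO3: 368.6 t
Total batch = 1165 t; LOI loss = 165.3 t; yield = 85.81%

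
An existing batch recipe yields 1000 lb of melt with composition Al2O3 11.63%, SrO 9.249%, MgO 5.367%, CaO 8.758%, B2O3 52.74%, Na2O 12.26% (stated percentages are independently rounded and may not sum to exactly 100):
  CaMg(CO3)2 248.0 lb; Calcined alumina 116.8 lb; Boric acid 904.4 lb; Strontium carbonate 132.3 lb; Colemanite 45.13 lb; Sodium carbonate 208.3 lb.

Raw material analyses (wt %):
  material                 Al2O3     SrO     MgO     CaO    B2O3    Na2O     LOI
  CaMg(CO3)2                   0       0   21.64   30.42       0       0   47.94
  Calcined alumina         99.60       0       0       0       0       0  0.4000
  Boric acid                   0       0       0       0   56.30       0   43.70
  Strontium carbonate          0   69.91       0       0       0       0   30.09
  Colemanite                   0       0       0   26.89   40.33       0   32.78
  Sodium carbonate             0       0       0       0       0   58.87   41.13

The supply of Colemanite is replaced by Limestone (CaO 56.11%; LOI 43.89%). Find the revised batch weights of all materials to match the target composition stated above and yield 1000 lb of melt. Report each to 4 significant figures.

Revised batch per 1000 lb melt:
  CaMg(CO3)2: 248.0 lb
  Calcined alumina: 116.8 lb
  Boric acid: 936.8 lb
  Strontium carbonate: 132.3 lb
  Limestone: 21.63 lb
  Sodium carbonate: 208.3 lb
Total batch = 1664 lb; LOI loss = 663.7 lb

Mid-chain values are printed (rounded to 4 significant figures) across the worked steps; every computation carries exact precision at every stage — every reported number takes just one rounding — derived quantities, which include the six compositions, ignition loss, the totals, glass mass, the yield, are rebuilt in exact precision, as quoted within the problem or the answer, starting from the weights at 1000 lb of glass.
Oxide-by-oxide targets in 1000 lb melt:
  Al2O3: 11.63% × 1000 = 116.3 lb
  SrO: 9.249% × 1000 = 92.49 lb
  MgO: 5.367% × 1000 = 53.67 lb
  CaO: 8.758% × 1000 = 87.58 lb
  B2O3: 52.74% × 1000 = 527.4 lb
  Na2O: 12.26% × 1000 = 122.6 lb
Oxide-by-oxide audit from the weights as reported, under the basis named above (sums match the target masses given rounding of the digits):
  Al2O3: 116.8·0.9960 = 116.3 lb (target 116.3 lb)
  SrO: 132.3·0.6991 = 92.49 lb (target 92.49 lb)
  MgO: 248.0·0.2164 = 53.67 lb (target 53.67 lb)
  CaO: 248.0·0.3042 + 21.63·0.5611 = 87.58 lb (target 87.58 lb)
  B2O3: 936.8·0.5630 = 527.4 lb (target 527.4 lb)
  Na2O: 208.3·0.5887 = 122.6 lb (target 122.6 lb)
Consistency of the glass mass: net batch after ignition = 1000 lb (oxide target masses add up to 1000 lb; with the basis standing at 1000 lb — gaps are rounding artifacts).
Summing the batch: Σ batch = 1664 lb; LOI loss = Σ batch·LOI = 663.7 lb; glass ÷ batch gives a yield of 60.11%.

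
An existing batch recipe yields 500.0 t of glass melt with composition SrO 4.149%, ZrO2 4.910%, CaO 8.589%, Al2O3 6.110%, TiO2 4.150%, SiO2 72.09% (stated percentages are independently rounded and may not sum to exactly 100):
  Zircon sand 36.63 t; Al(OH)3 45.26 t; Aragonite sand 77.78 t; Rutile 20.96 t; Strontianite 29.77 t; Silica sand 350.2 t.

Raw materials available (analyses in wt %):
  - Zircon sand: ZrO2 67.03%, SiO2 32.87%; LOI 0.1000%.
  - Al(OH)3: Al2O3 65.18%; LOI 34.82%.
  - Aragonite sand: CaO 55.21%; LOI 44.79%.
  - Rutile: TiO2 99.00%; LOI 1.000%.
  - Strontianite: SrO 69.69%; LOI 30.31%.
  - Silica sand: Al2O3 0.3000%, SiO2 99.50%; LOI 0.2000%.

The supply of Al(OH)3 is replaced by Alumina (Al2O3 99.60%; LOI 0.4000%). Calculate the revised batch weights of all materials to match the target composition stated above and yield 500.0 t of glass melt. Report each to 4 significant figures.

The intermediate values appear rounded to 4 significant digits in the printout — exact precision is carried throughout. Each reported number sees exactly one rounding. Derived quantities are carried starting from the weights at 500.0 t of glass in full float precision (yield, glass mass, LOI, the six compositions, the totals) as written in the problem or answer text.
Per-oxide target masses for 500.0 t glass melt:
  SrO: 4.149% × 500.0 = 20.74 t
  ZrO2: 4.910% × 500.0 = 24.55 t
  CaO: 8.589% × 500.0 = 42.94 t
  Al2O3: 6.110% × 500.0 = 30.55 t
  TiO2: 4.150% × 500.0 = 20.75 t
  SiO2: 72.09% × 500.0 = 360.4 t
Checking each oxide sum on the weights just shown, relative to the basis at hand (target by target, the sums agree given rounding of the digits):
  SrO: 29.77·0.6969 = 20.75 t (target 20.74 t)
  ZrO2: 36.63·0.6703 = 24.55 t (target 24.55 t)
  CaO: 77.78·0.5521 = 42.94 t (target 42.94 t)
  Al2O3: 29.62·0.9960 + 350.2·0.003000 = 30.55 t (target 30.55 t)
  TiO2: 20.96·0.9900 = 20.75 t (target 20.75 t)
  SiO2: 36.63·0.3287 + 350.2·0.9950 = 360.5 t (target 360.4 t)
Consistency of the glass mass: batch total minus LOI = 500.0 t (oxide target masses add up to 500.0 t; versus the stated basis of 500.0 t — deltas are rounding alone).
Total batch = Σ batch = 545.0 t; LOI removed, Σ of batch·LOI: 44.93 t; glass ÷ batch gives a yield of 91.76%.

Revised batch per 500.0 t glass melt:
  Zircon sand: 36.63 t
  Alumina: 29.62 t
  Aragonite sand: 77.78 t
  Rutile: 20.96 t
  Strontianite: 29.77 t
  Silica sand: 350.2 t
Total batch = 545.0 t; LOI loss = 44.93 t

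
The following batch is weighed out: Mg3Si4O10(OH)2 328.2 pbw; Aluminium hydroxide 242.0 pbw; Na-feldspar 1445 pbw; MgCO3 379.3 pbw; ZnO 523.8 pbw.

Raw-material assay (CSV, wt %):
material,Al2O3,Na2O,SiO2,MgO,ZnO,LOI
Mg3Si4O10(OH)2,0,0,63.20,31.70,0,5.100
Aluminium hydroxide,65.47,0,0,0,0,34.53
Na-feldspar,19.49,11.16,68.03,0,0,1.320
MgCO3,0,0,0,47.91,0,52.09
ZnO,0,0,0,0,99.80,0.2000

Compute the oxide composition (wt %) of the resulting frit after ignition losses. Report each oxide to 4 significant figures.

Glass mass = 2600 pbw (batch 2918 − LOI 318.0).
Composition: Al2O3 16.92%, Na2O 6.202%, SiO2 45.78%, MgO 10.99%, ZnO 20.10%

The whole derivation carries full precision at every stage; mid-chain values are shown rounded to four significant figures between the steps — a single rounding yields every reported number — derived quantities are recomputed at full float precision (net glass mass, five oxide percentages, LOI, the yield, totals) from the batch weights on 2600 pbw of glass, as set out in either problem or answer.
What the batch supplies per oxide:
  Al2O3: 242.0·0.6547 + 1445·0.1949 = 440.1 pbw
  Na2O: 1445·0.1116 = 161.3 pbw
  SiO2: 328.2·0.6320 + 1445·0.6803 = 1190 pbw
  MgO: 328.2·0.3170 + 379.3·0.4791 = 285.8 pbw
  ZnO: 523.8·0.9980 = 522.8 pbw
LOI: 328.2·0.05100 + 242.0·0.3453 + 1445·0.01320 + 379.3·0.5209 + 523.8·0.002000 = 318.0 pbw
Net of LOI, the glass mass = 2918 − 318.0 = 2600 pbw (consistent with Σ oxide mass)
percent share: oxide ÷ glass, ×100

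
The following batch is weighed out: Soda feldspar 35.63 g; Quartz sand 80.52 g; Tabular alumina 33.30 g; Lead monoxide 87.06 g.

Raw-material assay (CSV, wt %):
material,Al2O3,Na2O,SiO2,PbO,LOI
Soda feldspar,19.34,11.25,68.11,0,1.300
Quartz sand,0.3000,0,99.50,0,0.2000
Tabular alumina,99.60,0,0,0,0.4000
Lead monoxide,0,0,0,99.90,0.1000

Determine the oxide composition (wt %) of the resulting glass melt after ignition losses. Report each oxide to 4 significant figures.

Glass mass = 235.7 g (batch 236.5 − LOI 0.8445).
Composition: Al2O3 17.10%, Na2O 1.701%, SiO2 44.29%, PbO 36.91%

All internal work carries exact precision through the solve; values along the way are shown, rounded to four significant digits, within the worked lines; each reported number is rounded once only — derived quantities, which include ignition loss, the totals, four oxide percentages, yield, glass mass, are recomputed at full precision, as given in problem or answer, using the weight values at 235.7 g of glass.
What the batch supplies per oxide:
  Al2O3: 35.63·0.1934 + 80.52·0.003000 + 33.30·0.9960 = 40.30 g
  Na2O: 35.63·0.1125 = 4.008 g
  SiO2: 35.63·0.6811 + 80.52·0.9950 = 104.4 g
  PbO: 87.06·0.9990 = 86.97 g
LOI: 35.63·0.01300 + 80.52·0.002000 + 33.30·0.004000 + 87.06·0.001000 = 0.8445 g
batch − LOI leaves glass = 236.5 − 0.8445 = 235.7 g (equal to the oxide-mass sum)
percent by weight: oxide/glass ×100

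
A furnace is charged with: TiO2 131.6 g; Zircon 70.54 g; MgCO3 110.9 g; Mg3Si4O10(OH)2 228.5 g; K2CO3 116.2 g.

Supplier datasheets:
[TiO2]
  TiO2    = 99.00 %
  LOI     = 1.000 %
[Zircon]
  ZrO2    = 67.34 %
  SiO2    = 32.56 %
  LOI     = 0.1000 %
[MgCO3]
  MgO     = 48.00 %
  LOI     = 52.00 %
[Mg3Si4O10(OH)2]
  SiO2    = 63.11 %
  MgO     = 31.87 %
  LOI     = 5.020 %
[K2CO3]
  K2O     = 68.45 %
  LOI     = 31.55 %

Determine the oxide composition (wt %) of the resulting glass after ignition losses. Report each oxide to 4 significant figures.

Glass mass = 550.6 g (batch 657.7 − LOI 107.2).
Composition: TiO2 23.66%, ZrO2 8.628%, K2O 14.45%, SiO2 30.36%, MgO 22.90%

Mid-chain values are shown (rounded to 4 significant digits) across the worked steps. Full float precision is carried through the solve; every reported figure takes just one rounding. Derived quantities are rebuilt in exact precision (the yield, glass mass, five oxide percentages, totals, LOI) from the batch weights per 550.6 g of glass, exactly as shown in the question or the answer.
Mass of each oxide from the mix:
  TiO2: 131.6·0.9900 = 130.3 g
  ZrO2: 70.54·0.6734 = 47.50 g
  K2O: 116.2·0.6845 = 79.54 g
  SiO2: 70.54·0.3256 + 228.5·0.6311 = 167.2 g
  MgO: 110.9·0.4800 + 228.5·0.3187 = 126.1 g
LOI: 131.6·0.01000 + 70.54·0.001000 + 110.9·0.5200 + 228.5·0.05020 + 116.2·0.3155 = 107.2 g
Resulting glass, batch − LOI: 657.7 − 107.2 = 550.6 g (the oxide masses sum to this)
wt % = 100 × oxide mass / glass mass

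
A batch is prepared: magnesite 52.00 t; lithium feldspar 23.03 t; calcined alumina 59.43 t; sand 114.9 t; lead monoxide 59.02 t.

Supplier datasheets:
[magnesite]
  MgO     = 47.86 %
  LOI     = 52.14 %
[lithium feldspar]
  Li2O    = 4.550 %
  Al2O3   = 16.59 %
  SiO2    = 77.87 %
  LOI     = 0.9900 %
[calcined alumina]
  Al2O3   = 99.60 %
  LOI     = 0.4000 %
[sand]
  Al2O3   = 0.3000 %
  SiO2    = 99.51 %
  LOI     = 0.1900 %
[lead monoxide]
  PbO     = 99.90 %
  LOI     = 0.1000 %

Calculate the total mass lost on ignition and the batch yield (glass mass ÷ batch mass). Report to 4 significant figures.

LOI loss = 27.86 t; glass = 280.5 t; yield = 90.97%

Every computation holds full precision at all times. In-progress results are shown with 4-significant-digit rounding alongside each step; each reported number is rounded just once. The derived quantities are re-derived in full precision (ignition loss, net glass mass, the five compositions, totals, the yield) from the batch weights on 280.5 t of glass, as given in either problem or answer.
Material-by-material LOI:
  magnesite: 52.00 × 0.5214 = 27.11 t
  lithium feldspar: 23.03 × 0.009900 = 0.2280 t
  calcined alumina: 59.43 × 0.004000 = 0.2377 t
  sand: 114.9 × 0.001900 = 0.2183 t
  lead monoxide: 59.02 × 0.001000 = 0.05902 t
Total LOI = 27.86 t
Glass = batch − LOI = 308.4 − 27.86 = 280.5 t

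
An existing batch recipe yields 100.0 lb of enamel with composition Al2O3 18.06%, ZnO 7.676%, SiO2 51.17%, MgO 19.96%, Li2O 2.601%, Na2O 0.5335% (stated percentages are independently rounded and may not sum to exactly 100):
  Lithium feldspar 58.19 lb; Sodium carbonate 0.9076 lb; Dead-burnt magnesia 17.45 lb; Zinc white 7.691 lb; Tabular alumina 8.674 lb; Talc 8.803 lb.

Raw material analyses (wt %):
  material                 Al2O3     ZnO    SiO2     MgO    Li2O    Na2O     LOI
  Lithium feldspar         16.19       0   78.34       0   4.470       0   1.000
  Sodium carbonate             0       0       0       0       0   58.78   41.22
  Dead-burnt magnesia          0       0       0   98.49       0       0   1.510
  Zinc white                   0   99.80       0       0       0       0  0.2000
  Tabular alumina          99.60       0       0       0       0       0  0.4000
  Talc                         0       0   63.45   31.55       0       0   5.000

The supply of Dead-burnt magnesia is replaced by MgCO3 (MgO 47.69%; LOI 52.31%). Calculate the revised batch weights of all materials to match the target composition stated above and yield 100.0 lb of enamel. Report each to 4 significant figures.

Revised batch per 100.0 lb enamel:
  Lithium feldspar: 58.19 lb
  Sodium carbonate: 0.9076 lb
  MgCO3: 36.03 lb
  Zinc white: 7.691 lb
  Tabular alumina: 8.674 lb
  Talc: 8.803 lb
Total batch = 120.3 lb; LOI loss = 20.29 lb

All internal work keeps exact precision in every operation — mid-chain values are shown rounded to 4 significant digits in the printout; a single rounding finalizes each reported number. All derived quantities are re-derived in full float precision (totals, glass mass, the six compositions, the yield, ignition loss) using the weight values per 100.0 lb of glass, as quoted within the problem or answer text.
Per-oxide target masses for 100.0 lb enamel:
  Al2O3: 18.06% × 100.0 = 18.06 lb
  ZnO: 7.676% × 100.0 = 7.676 lb
  SiO2: 51.17% × 100.0 = 51.17 lb
  MgO: 19.96% × 100.0 = 19.96 lb
  Li2O: 2.601% × 100.0 = 2.601 lb
  Na2O: 0.5335% × 100.0 = 0.5335 lb
Sums-versus-targets review per the reported batch figures, against the basis in use (every target is met by its sum inside rounding margins):
  Al2O3: 58.19·0.1619 + 8.674·0.9960 = 18.06 lb (target 18.06 lb)
  ZnO: 7.691·0.9980 = 7.676 lb (target 7.676 lb)
  SiO2: 58.19·0.7834 + 8.803·0.6345 = 51.17 lb (target 51.17 lb)
  MgO: 36.03·0.4769 + 8.803·0.3155 = 19.96 lb (target 19.96 lb)
  Li2O: 58.19·0.04470 = 2.601 lb (target 2.601 lb)
  Na2O: 0.9076·0.5878 = 0.5335 lb (target 0.5335 lb)
The glass-mass cross-check: whole batch net of LOI = 100.0 lb (per-oxide target masses sum to 100.0 lb; against the stated basis, 100.0 lb — a pure rounding effect).
Summing the batch: Σ batch = 120.3 lb; LOI removed, Σ of batch·LOI: 20.29 lb; yield, glass over the total, = 83.13%.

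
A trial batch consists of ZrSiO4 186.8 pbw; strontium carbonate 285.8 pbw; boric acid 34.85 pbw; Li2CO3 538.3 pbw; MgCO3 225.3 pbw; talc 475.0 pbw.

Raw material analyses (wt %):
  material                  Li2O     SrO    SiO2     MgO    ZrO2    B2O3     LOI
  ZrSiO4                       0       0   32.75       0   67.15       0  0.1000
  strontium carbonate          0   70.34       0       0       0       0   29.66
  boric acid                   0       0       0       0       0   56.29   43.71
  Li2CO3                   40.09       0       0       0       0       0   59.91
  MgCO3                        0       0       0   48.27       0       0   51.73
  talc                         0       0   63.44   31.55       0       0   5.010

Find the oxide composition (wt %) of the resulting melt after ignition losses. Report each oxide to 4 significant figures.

Glass mass = 1183 pbw (batch 1746 − LOI 563.0).
Composition: Li2O 18.24%, SrO 16.99%, SiO2 30.64%, MgO 21.86%, ZrO2 10.60%, B2O3 1.658%

Full float precision is carried through the solve. In-progress results are displayed, rounded to four significant figures, within the worked lines — each reported figure is rounded a single time — the derived quantities are re-derived in exact precision (six oxide percentages, net glass mass, LOI, the yield, the totals) from the weighed amounts at 1183 pbw of glass exactly as shown in the problem or the answer.
Delivered oxide masses:
  Li2O: 538.3·0.4009 = 215.8 pbw
  SrO: 285.8·0.7034 = 201.0 pbw
  SiO2: 186.8·0.3275 + 475.0·0.6344 = 362.5 pbw
  MgO: 225.3·0.4827 + 475.0·0.3155 = 258.6 pbw
  ZrO2: 186.8·0.6715 = 125.4 pbw
  B2O3: 34.85·0.5629 = 19.62 pbw
LOI: 186.8·0.001000 + 285.8·0.2966 + 34.85·0.4371 + 538.3·0.5991 + 225.3·0.5173 + 475.0·0.05010 = 563.0 pbw
Resulting glass, batch − LOI: 1746 − 563.0 = 1183 pbw (the oxide masses sum to this)
percent share: oxide ÷ glass, ×100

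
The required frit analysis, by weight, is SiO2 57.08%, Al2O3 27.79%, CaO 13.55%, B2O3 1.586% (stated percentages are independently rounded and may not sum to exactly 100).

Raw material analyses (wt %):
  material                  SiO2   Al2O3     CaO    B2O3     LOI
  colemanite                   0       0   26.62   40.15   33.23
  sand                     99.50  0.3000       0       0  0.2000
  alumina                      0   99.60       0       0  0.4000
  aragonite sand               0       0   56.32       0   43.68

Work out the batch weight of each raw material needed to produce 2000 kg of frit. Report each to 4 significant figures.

Batch per 2000 kg frit:
  colemanite: 79.00 kg
  sand: 1147 kg
  alumina: 554.6 kg
  aragonite sand: 443.8 kg
Total batch = 2224 kg; LOI loss = 224.6 kg; yield = 89.90%

Each numeric step maintains full float precision throughout. Values along the way are shown (rounded to four significant figures) on the page. Exactly one rounding goes into every reported result. The derived quantities, which include yield, glass mass, the totals, ignition loss, the four compositions, are computed at full precision, as they appear in the problem or the answer, using the weight values per 2000 kg of glass.
Target masses of each oxide per 2000 kg frit:
  SiO2: 57.08% × 2000 = 1142 kg
  Al2O3: 27.79% × 2000 = 555.8 kg
  CaO: 13.55% × 2000 = 271.0 kg
  B2O3: 1.586% × 2000 = 31.72 kg
Per-oxide balance check on the weights just shown, per the basis as stated (each sum matches its target mass within answer rounding):
  SiO2: 1147·0.9950 = 1141 kg (target 1142 kg)
  Al2O3: 1147·0.003000 + 554.6·0.9960 = 555.8 kg (target 555.8 kg)
  CaO: 79.00·0.2662 + 443.8·0.5632 = 271.0 kg (target 271.0 kg)
  B2O3: 79.00·0.4015 = 31.72 kg (target 31.72 kg)
Consistency of the glass mass: batch total minus LOI = 2000 kg (targets for the oxides total 2000 kg; basis as stated: 2000 kg — gaps are rounding artifacts).
Batch grand total — Σ batch = 2224 kg; the LOI term Σ batch·LOI equals 224.6 kg; yield, glass over the total, = 89.90%.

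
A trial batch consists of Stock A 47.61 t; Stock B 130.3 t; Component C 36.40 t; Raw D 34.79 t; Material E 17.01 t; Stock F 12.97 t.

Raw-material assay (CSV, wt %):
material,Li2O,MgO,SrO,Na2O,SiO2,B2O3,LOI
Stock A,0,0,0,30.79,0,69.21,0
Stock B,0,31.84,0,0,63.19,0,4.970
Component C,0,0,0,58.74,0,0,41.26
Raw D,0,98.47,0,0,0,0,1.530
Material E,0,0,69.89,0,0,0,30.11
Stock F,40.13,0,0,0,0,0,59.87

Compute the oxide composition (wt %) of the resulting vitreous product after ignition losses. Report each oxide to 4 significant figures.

All internal work keeps full float precision through the solve. Values along the way appear rounded to 4 significant figures in the printout. Each reported figure is rounded only once; all derived quantities are re-derived from the weighed amounts on 244.2 t of glass at full precision (totals, LOI, net glass mass, yield, the six compositions) exactly as printed in the question or the answer.
Oxide masses out of the charge:
  Li2O: 12.97·0.4013 = 5.205 t
  MgO: 130.3·0.3184 + 34.79·0.9847 = 75.75 t
  SrO: 17.01·0.6989 = 11.89 t
  Na2O: 47.61·0.3079 + 36.40·0.5874 = 36.04 t
  SiO2: 130.3·0.6319 = 82.34 t
  B2O3: 47.61·0.6921 = 32.95 t
LOI: 130.3·0.04970 + 36.40·0.4126 + 34.79·0.01530 + 17.01·0.3011 + 12.97·0.5987 = 34.91 t
Glass = total batch minus LOI = 279.1 − 34.91 = 244.2 t (consistent with Σ oxide mass)
percent share: oxide ÷ glass, ×100

Glass mass = 244.2 t (batch 279.1 − LOI 34.91).
Composition: Li2O 2.132%, MgO 31.02%, SrO 4.869%, Na2O 14.76%, SiO2 33.72%, B2O3 13.50%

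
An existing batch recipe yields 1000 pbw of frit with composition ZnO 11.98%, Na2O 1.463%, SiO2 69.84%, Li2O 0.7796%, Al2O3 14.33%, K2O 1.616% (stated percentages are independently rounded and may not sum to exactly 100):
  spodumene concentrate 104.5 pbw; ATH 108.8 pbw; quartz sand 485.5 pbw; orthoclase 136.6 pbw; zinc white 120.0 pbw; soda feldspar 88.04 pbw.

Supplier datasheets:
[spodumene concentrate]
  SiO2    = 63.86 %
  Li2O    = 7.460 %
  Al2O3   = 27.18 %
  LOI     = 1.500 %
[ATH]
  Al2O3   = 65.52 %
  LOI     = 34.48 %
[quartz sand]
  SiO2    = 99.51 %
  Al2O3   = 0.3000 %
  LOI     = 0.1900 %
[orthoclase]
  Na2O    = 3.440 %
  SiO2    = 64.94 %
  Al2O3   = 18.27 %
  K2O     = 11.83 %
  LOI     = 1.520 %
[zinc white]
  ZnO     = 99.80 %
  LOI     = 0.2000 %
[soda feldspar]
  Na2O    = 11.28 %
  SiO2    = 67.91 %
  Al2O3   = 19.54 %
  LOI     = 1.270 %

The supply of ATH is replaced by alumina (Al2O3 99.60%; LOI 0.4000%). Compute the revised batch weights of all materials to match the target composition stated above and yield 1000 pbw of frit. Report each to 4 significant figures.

Revised batch per 1000 pbw frit:
  spodumene concentrate: 104.5 pbw
  alumina: 71.57 pbw
  quartz sand: 485.5 pbw
  orthoclase: 136.6 pbw
  zinc white: 120.0 pbw
  soda feldspar: 88.04 pbw
Total batch = 1006 pbw; LOI loss = 6.211 pbw

Every computation carries full float precision throughout; rounding to four significant figures applies to every in-between result as shown. Every reported value is rounded once only. All derived quantities are rebuilt at exact precision (the totals, six oxide percentages, net glass mass, yield, LOI) from the batch weights on 1000 pbw of glass, precisely as stated by the question or the answer.
Oxide mass targets, per 1000 pbw frit:
  ZnO: 11.98% × 1000 = 119.8 pbw
  Na2O: 1.463% × 1000 = 14.63 pbw
  SiO2: 69.84% × 1000 = 698.4 pbw
  Li2O: 0.7796% × 1000 = 7.796 pbw
  Al2O3: 14.33% × 1000 = 143.3 pbw
  K2O: 1.616% × 1000 = 16.16 pbw
Mass-balance tally per oxide using the reported weights, per the basis as stated (oxide sums agree with the targets once rounding is allowed for):
  ZnO: 120.0·0.9980 = 119.8 pbw (target 119.8 pbw)
  Na2O: 136.6·0.03440 + 88.04·0.1128 = 14.63 pbw (target 14.63 pbw)
  SiO2: 104.5·0.6386 + 485.5·0.9951 + 136.6·0.6494 + 88.04·0.6791 = 698.4 pbw (target 698.4 pbw)
  Li2O: 104.5·0.07460 = 7.796 pbw (target 7.796 pbw)
  Al2O3: 104.5·0.2718 + 71.57·0.9960 + 485.5·0.003000 + 136.6·0.1827 + 88.04·0.1954 = 143.3 pbw (target 143.3 pbw)
  K2O: 136.6·0.1183 = 16.16 pbw (target 16.16 pbw)
Consistency of the glass mass: total batch − LOI = 1000 pbw (summing oxide targets gives 1000 pbw; stated basis 1000 pbw — deltas are rounding alone).
Adding the batch up: Σ batch = 1006 pbw; LOI loss = Σ batch·LOI = 6.211 pbw; yield: glass divided by total = 99.38%.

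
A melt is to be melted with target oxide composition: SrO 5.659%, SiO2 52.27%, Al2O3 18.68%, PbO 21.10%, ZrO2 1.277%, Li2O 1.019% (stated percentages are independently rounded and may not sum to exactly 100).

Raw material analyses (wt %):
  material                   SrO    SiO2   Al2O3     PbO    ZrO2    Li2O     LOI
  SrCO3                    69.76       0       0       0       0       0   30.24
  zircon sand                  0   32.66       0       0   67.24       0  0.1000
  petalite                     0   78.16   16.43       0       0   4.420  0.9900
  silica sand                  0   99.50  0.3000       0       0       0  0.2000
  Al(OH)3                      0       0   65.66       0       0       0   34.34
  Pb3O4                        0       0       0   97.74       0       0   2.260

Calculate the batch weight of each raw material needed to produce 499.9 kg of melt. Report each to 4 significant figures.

Working values are displayed (rounded to four significant digits) in the working — the working math keeps exact precision through every step — every reported figure takes just one rounding — all derived quantities (the yield, totals, LOI, net glass mass, the six compositions) are carried from the weighed amounts at 499.9 kg of glass at exact precision exactly as shown in the question or the answer.
The oxide mass targets at 499.9 kg melt:
  SrO: 5.659% × 499.9 = 28.29 kg
  SiO2: 52.27% × 499.9 = 261.3 kg
  Al2O3: 18.68% × 499.9 = 93.38 kg
  PbO: 21.10% × 499.9 = 105.5 kg
  ZrO2: 1.277% × 499.9 = 6.384 kg
  Li2O: 1.019% × 499.9 = 5.094 kg
Verifying the oxide balance given the weights on record, for the quoted basis mass (sum by sum, the targets are met up to rounding of the answer):
  SrO: 40.55·0.6976 = 28.29 kg (target 28.29 kg)
  SiO2: 9.494·0.3266 + 115.2·0.7816 + 169.0·0.9950 = 261.3 kg (target 261.3 kg)
  Al2O3: 115.2·0.1643 + 169.0·0.003000 + 112.6·0.6566 = 93.37 kg (target 93.38 kg)
  PbO: 107.9·0.9774 = 105.5 kg (target 105.5 kg)
  ZrO2: 9.494·0.6724 = 6.384 kg (target 6.384 kg)
  Li2O: 115.2·0.04420 = 5.092 kg (target 5.094 kg)
Glass-mass closure: whole batch net of LOI = 499.9 kg (summing oxide targets gives 499.9 kg; stated basis 499.9 kg — a pure rounding effect).
Batch grand total — Σ batch = 554.7 kg; loss to ignition Σ batch·LOI = 54.86 kg; the yield ratio, glass ÷ batch: 90.11%.

Batch per 499.9 kg melt:
  SrCO3: 40.55 kg
  zircon sand: 9.494 kg
  petalite: 115.2 kg
  silica sand: 169.0 kg
  Al(OH)3: 112.6 kg
  Pb3O4: 107.9 kg
Total batch = 554.7 kg; LOI loss = 54.86 kg; yield = 90.11%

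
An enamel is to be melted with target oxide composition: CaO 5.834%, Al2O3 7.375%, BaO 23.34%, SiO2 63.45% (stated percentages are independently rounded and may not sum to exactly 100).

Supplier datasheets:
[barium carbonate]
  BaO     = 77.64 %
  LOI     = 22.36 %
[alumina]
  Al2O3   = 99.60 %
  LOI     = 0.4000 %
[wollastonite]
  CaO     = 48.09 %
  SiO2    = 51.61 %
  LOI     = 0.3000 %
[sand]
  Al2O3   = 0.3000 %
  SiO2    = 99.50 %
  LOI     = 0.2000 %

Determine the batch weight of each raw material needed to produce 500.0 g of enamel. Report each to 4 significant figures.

Batch per 500.0 g enamel:
  barium carbonate: 150.3 g
  alumina: 36.16 g
  wollastonite: 60.66 g
  sand: 287.4 g
Total batch = 534.5 g; LOI loss = 34.51 g; yield = 93.54%

Working values appear, with 4-significant-figure rounding, at each printed step; the working math carries full precision in all steps; exactly one rounding lands on each reported result; derived quantities are recomputed in full float precision (the totals, glass mass, the yield, four oxide percentages, ignition loss) using the weight values per 500.0 g of glass, exactly as shown in question or answer.
Target masses of each oxide per 500.0 g enamel:
  CaO: 5.834% × 500.0 = 29.17 g
  Al2O3: 7.375% × 500.0 = 36.88 g
  BaO: 23.34% × 500.0 = 116.7 g
  SiO2: 63.45% × 500.0 = 317.2 g
Mass-balance tally per oxide given the weights on record, for the quoted basis mass (sum by sum, the targets are met within answer rounding):
  CaO: 60.66·0.4809 = 29.17 g (target 29.17 g)
  Al2O3: 36.16·0.9960 + 287.4·0.003000 = 36.88 g (target 36.88 g)
  BaO: 150.3·0.7764 = 116.7 g (target 116.7 g)
  SiO2: 60.66·0.5161 + 287.4·0.9950 = 317.3 g (target 317.2 g)
Glass-mass closure: Σ batch − LOI loss = 500.0 g (oxide target masses add up to 500.0 g; versus the stated basis of 500.0 g — gaps are rounding artifacts).
Summing the batch: Σ batch = 534.5 g; LOI loss = Σ batch·LOI = 34.51 g; yield: glass divided by total = 93.54%.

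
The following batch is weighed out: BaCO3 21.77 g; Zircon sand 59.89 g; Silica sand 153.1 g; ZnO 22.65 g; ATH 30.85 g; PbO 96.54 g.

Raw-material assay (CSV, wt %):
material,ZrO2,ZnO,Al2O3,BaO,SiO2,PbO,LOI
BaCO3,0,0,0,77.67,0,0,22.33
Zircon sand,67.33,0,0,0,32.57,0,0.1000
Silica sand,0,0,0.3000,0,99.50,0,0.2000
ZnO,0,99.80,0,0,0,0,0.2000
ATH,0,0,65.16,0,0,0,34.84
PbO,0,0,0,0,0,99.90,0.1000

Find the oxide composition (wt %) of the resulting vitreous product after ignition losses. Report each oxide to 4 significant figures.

Exact precision is kept in all steps. The intermediate values are printed, rounded to four significant figures, when written out. Each reported number is rounded a single time — all derived quantities are rebuilt in exact precision (totals, net glass mass, the six compositions, ignition loss, yield) from the batch weights at 368.7 g of glass, as given in problem or answer.
What the batch supplies per oxide:
  ZrO2: 59.89·0.6733 = 40.32 g
  ZnO: 22.65·0.9980 = 22.60 g
  Al2O3: 153.1·0.003000 + 30.85·0.6516 = 20.56 g
  BaO: 21.77·0.7767 = 16.91 g
  SiO2: 59.89·0.3257 + 153.1·0.9950 = 171.8 g
  PbO: 96.54·0.9990 = 96.44 g
LOI: 21.77·0.2233 + 59.89·0.001000 + 153.1·0.002000 + 22.65·0.002000 + 30.85·0.3484 + 96.54·0.001000 = 16.12 g
Glass = total batch minus LOI = 384.8 − 16.12 = 368.7 g (matching Σ of the oxides)
wt % = oxide mass / glass mass × 100

Glass mass = 368.7 g (batch 384.8 − LOI 16.12).
Composition: ZrO2 10.94%, ZnO 6.131%, Al2O3 5.577%, BaO 4.586%, SiO2 46.61%, PbO 26.16%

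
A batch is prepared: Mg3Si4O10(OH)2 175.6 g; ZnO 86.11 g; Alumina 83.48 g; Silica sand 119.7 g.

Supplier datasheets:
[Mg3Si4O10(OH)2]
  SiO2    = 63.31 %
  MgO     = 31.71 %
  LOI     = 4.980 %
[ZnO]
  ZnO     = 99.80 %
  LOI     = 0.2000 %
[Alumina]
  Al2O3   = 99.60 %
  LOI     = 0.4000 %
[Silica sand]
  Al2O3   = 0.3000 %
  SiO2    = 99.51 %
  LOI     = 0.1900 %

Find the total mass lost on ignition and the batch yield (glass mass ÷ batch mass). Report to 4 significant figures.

LOI loss = 9.478 g; glass = 455.4 g; yield = 97.96%

Values along the way are shown (rounded to four significant figures) on the page — the working math keeps full precision all the way through; every reported value carries a single rounding. All derived quantities, including four oxide percentages, totals, glass mass, LOI, yield, are re-derived starting from the weights for 455.4 g of glass in full precision as they appear in either problem or answer.
Material-by-material LOI:
  Mg3Si4O10(OH)2: 175.6 × 0.04980 = 8.745 g
  ZnO: 86.11 × 0.002000 = 0.1722 g
  Alumina: 83.48 × 0.004000 = 0.3339 g
  Silica sand: 119.7 × 0.001900 = 0.2274 g
Total LOI = 9.478 g
Glass = batch − LOI = 464.9 − 9.478 = 455.4 g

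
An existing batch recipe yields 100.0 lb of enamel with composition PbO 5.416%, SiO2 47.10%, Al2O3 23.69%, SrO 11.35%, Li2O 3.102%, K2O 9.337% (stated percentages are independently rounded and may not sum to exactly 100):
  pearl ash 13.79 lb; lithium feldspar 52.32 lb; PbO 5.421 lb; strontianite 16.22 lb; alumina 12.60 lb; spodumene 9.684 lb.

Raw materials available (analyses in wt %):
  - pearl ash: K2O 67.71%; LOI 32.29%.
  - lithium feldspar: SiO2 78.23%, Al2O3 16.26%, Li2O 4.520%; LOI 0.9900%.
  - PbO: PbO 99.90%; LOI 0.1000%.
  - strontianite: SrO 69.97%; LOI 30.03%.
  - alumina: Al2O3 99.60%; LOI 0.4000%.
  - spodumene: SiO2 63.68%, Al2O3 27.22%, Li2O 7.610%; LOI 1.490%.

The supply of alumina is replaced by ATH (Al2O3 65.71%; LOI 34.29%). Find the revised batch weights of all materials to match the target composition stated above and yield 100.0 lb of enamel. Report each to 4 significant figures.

Intermediates are printed with 4-significant-figure rounding alongside each step; the whole derivation carries full float precision all the way through — exactly one rounding goes into every reported number. The derived quantities are carried using the weight values per 100.0 lb of glass in exact precision (glass mass, LOI, the totals, six oxide percentages, yield) precisely as stated by the problem or answer text.
Target masses of each oxide per 100.0 lb enamel:
  PbO: 5.416% × 100.0 = 5.416 lb
  SiO2: 47.10% × 100.0 = 47.10 lb
  Al2O3: 23.69% × 100.0 = 23.69 lb
  SrO: 11.35% × 100.0 = 11.35 lb
  Li2O: 3.102% × 100.0 = 3.102 lb
  K2O: 9.337% × 100.0 = 9.337 lb
Oxide-by-oxide audit per the reported batch figures, under the basis named above (sum by sum, the targets are met net of answer rounding effects):
  PbO: 5.421·0.9990 = 5.416 lb (target 5.416 lb)
  SiO2: 52.32·0.7823 + 9.684·0.6368 = 47.10 lb (target 47.10 lb)
  Al2O3: 52.32·0.1626 + 19.09·0.6571 + 9.684·0.2722 = 23.69 lb (target 23.69 lb)
  SrO: 16.22·0.6997 = 11.35 lb (target 11.35 lb)
  Li2O: 52.32·0.04520 + 9.684·0.07610 = 3.102 lb (target 3.102 lb)
  K2O: 13.79·0.6771 = 9.337 lb (target 9.337 lb)
Glass-mass bookkeeping: Σ batch − LOI loss = 99.99 lb (oxide target masses add up to 100.0 lb; the stated basis being 100.0 lb — any gap is answer rounding).
Whole-batch sum: Σ batch = 116.5 lb; Σ batch·LOI gives LOI loss = 16.54 lb; yield: glass divided by total = 85.81%.

Revised batch per 100.0 lb enamel:
  pearl ash: 13.79 lb
  lithium feldspar: 52.32 lb
  PbO: 5.421 lb
  strontianite: 16.22 lb
  ATH: 19.09 lb
  spodumene: 9.684 lb
Total batch = 116.5 lb; LOI loss = 16.54 lb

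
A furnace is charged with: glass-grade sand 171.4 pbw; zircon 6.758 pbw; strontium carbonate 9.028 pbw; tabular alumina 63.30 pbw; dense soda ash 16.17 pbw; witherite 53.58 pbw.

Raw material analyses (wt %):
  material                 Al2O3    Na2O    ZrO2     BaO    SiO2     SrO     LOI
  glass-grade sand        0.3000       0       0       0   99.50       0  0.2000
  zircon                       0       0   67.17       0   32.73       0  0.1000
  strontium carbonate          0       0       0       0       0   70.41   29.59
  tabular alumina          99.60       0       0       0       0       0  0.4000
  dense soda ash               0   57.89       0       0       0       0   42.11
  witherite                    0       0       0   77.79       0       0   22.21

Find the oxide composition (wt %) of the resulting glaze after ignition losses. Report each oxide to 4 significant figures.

Glass mass = 298.3 pbw (batch 320.2 − LOI 21.98).
Composition: Al2O3 21.31%, Na2O 3.139%, ZrO2 1.522%, BaO 13.97%, SiO2 57.92%, SrO 2.131%

Mid-chain values are shown, rounded to 4 significant figures, in the working; all arithmetic carries full precision in every operation — exactly one rounding is applied to each reported result — the derived quantities are computed from the weighed amounts on 298.3 pbw of glass at full float precision (six oxide percentages, the yield, LOI, totals, glass mass), precisely as stated by either problem or answer.
Oxide masses out of the charge:
  Al2O3: 171.4·0.003000 + 63.30·0.9960 = 63.56 pbw
  Na2O: 16.17·0.5789 = 9.361 pbw
  ZrO2: 6.758·0.6717 = 4.539 pbw
  BaO: 53.58·0.7779 = 41.68 pbw
  SiO2: 171.4·0.9950 + 6.758·0.3273 = 172.8 pbw
  SrO: 9.028·0.7041 = 6.357 pbw
LOI: 171.4·0.002000 + 6.758·0.001000 + 9.028·0.2959 + 63.30·0.004000 + 16.17·0.4211 + 53.58·0.2221 = 21.98 pbw
Glass = total batch minus LOI = 320.2 − 21.98 = 298.3 pbw (the oxide masses sum to this)
wt % = 100 × oxide mass / glass mass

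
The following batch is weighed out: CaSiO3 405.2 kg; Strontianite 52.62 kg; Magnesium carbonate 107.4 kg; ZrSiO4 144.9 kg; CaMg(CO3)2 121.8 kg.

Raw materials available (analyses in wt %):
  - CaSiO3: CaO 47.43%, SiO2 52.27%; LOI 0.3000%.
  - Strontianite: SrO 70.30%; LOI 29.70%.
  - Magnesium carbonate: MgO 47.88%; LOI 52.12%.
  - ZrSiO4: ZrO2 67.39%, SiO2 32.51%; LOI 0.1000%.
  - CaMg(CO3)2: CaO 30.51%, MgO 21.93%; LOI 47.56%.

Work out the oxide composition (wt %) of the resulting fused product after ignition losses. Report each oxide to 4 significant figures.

Glass mass = 701.0 kg (batch 831.9 − LOI 130.9).
Composition: SrO 5.277%, CaO 32.72%, ZrO2 13.93%, SiO2 36.93%, MgO 11.15%

All arithmetic keeps full precision in every operation. Mid-chain values appear, rounded to 4 significant figures, within the worked lines — every reported result takes exactly one rounding — derived quantities (the yield, totals, net glass mass, LOI, five oxide percentages) are rebuilt at full float precision from the weighed amounts per 701.0 kg of glass as written in question or answer.
Per-oxide mass from batch:
  SrO: 52.62·0.7030 = 36.99 kg
  CaO: 405.2·0.4743 + 121.8·0.3051 = 229.3 kg
  ZrO2: 144.9·0.6739 = 97.65 kg
  SiO2: 405.2·0.5227 + 144.9·0.3251 = 258.9 kg
  MgO: 107.4·0.4788 + 121.8·0.2193 = 78.13 kg
LOI: 405.2·0.003000 + 52.62·0.2970 + 107.4·0.5212 + 144.9·0.001000 + 121.8·0.4756 = 130.9 kg
The glass mass, total less LOI, = 831.9 − 130.9 = 701.0 kg (matching Σ of the oxides)
percent share: oxide ÷ glass, ×100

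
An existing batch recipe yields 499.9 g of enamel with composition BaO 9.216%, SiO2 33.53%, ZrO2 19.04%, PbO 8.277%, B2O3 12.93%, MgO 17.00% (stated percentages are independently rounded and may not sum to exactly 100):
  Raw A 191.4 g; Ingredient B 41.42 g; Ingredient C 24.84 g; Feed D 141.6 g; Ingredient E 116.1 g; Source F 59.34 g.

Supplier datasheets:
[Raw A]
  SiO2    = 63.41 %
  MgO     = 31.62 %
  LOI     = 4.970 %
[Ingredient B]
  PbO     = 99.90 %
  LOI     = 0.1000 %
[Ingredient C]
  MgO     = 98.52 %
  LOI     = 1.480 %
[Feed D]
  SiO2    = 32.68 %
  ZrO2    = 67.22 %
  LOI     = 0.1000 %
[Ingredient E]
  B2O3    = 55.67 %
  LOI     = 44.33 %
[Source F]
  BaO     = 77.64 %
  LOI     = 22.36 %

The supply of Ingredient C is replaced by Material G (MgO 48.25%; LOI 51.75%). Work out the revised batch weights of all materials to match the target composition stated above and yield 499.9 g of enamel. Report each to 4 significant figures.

Revised batch per 499.9 g enamel:
  Raw A: 191.4 g
  Ingredient B: 41.42 g
  Material G: 50.72 g
  Feed D: 141.6 g
  Ingredient E: 116.1 g
  Source F: 59.34 g
Total batch = 600.6 g; LOI loss = 100.7 g

All arithmetic runs at full float precision at all times — working values are displayed, rounded to four significant figures, on the page. Each reported result takes a single rounding; the derived quantities (yield, six oxide percentages, ignition loss, the totals, glass mass) are recomputed from the weighed amounts for 499.9 g of glass in full float precision as written in the question or the answer.
Per-oxide target masses for 499.9 g enamel:
  BaO: 9.216% × 499.9 = 46.07 g
  SiO2: 33.53% × 499.9 = 167.6 g
  ZrO2: 19.04% × 499.9 = 95.18 g
  PbO: 8.277% × 499.9 = 41.38 g
  B2O3: 12.93% × 499.9 = 64.64 g
  MgO: 17.00% × 499.9 = 84.98 g
Verifying the oxide balance applying the batch weights above, per the basis as stated (oxide sums agree with the targets up to rounding of the answer):
  BaO: 59.34·0.7764 = 46.07 g (target 46.07 g)
  SiO2: 191.4·0.6341 + 141.6·0.3268 = 167.6 g (target 167.6 g)
  ZrO2: 141.6·0.6722 = 95.18 g (target 95.18 g)
  PbO: 41.42·0.9990 = 41.38 g (target 41.38 g)
  B2O3: 116.1·0.5567 = 64.63 g (target 64.64 g)
  MgO: 191.4·0.3162 + 50.72·0.4825 = 84.99 g (target 84.98 g)
Consistency of the glass mass: the batch minus its LOI: 499.9 g (the targets, summed, come to 499.9 g; the stated basis being 499.9 g — rounding explains the deltas).
Batch grand total — Σ batch = 600.6 g; the LOI term Σ batch·LOI equals 100.7 g; yield: glass divided by total = 83.24%.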